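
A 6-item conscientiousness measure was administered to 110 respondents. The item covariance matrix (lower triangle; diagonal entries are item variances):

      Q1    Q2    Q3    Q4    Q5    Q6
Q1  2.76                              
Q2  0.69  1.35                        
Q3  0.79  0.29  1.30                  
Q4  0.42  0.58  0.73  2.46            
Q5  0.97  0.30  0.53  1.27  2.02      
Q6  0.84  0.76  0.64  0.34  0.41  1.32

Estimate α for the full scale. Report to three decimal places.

α = 0.756

ΣVar(i) = 2.76 + 1.35 + 1.30 + 2.46 + 2.02 + 1.32 = 11.21
Σ_{i<j} σ_ij = 9.56
Var(T) = 11.21 + 2 × 9.56 = 30.33
α = (k/(k−1))·(1 − ΣVar(i)/Var(T)) = (6/5)·(1 − 11.21/30.33) = 0.756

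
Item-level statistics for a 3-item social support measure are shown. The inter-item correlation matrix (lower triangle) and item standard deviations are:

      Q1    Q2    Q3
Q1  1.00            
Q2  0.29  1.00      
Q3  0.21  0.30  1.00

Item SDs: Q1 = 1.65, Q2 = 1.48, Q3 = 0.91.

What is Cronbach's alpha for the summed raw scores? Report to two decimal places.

Σσ²ᵢ = 1.65² + 1.48² + 0.91² = 5.7410
Covariances σ_ij = r_ij · s_i · s_j:
  σ(Q1,Q2) = 0.29 × 1.65 × 1.48 = 0.7082
  σ(Q1,Q3) = 0.21 × 1.65 × 0.91 = 0.3153
  σ(Q2,Q3) = 0.30 × 1.48 × 0.91 = 0.4040
σ²_T = Σσ²ᵢ + 2·Σσ_ij = 5.7410 + 2 × 1.4275 = 8.5960
α = (3/2)·(1 − 5.7410/8.5960) = 0.50

Cronbach's alpha = 0.50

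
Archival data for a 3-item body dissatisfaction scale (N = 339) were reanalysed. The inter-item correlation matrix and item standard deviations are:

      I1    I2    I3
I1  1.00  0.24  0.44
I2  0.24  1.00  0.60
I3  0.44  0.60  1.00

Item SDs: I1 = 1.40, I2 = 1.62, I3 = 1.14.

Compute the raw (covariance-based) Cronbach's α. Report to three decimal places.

Σσ²ᵢ = 1.40² + 1.62² + 1.14² = 5.8840
Covariances σ_ij = r_ij · s_i · s_j:
  σ(I1,I2) = 0.24 × 1.40 × 1.62 = 0.5443
  σ(I1,I3) = 0.44 × 1.40 × 1.14 = 0.7022
  σ(I2,I3) = 0.60 × 1.62 × 1.14 = 1.1081
σ²_T = Σσ²ᵢ + 2·Σσ_ij = 5.8840 + 2 × 2.3546 = 10.5932
α = (3/2)·(1 − 5.8840/10.5932) = 0.667

α = 0.667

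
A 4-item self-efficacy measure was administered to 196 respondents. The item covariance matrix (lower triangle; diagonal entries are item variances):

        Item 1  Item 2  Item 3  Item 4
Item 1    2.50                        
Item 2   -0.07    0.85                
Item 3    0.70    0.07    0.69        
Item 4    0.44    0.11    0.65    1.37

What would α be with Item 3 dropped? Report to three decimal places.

α = 0.254

Remaining items: Item 1, Item 2, Item 4 (k = 3).
sum of item variances = 2.50 + 0.85 + 1.37 = 4.72
Var(T) = 4.72 + 2 × 0.48 = 5.68
α (item deleted) = (3/2)·(1 − 4.72/5.68) = 0.254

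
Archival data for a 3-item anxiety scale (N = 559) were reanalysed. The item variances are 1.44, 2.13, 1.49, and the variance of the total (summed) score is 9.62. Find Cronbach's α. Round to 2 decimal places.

Σσᵢ² = 1.44 + 2.13 + 1.49 = 5.06
α = (k/(k−1))·(1 − Σσᵢ²/σ²_T) = (3/2)·(1 − 5.06/9.62) = 0.71

α = 0.71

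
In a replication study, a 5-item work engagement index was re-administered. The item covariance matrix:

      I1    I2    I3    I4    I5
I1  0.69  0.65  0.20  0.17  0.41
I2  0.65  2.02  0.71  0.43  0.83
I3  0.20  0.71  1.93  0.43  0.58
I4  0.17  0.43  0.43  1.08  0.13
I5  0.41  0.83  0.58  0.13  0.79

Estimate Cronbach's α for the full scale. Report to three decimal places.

α = 0.728

Σσ²ᵢ = 0.69 + 2.02 + 1.93 + 1.08 + 0.79 = 6.51
Sum of the distinct covariances = 4.54
Var(T) = 6.51 + 2 × 4.54 = 15.59
α = (k/(k−1))·(1 − Σσ²ᵢ/Var(T)) = (5/4)·(1 − 6.51/15.59) = 0.728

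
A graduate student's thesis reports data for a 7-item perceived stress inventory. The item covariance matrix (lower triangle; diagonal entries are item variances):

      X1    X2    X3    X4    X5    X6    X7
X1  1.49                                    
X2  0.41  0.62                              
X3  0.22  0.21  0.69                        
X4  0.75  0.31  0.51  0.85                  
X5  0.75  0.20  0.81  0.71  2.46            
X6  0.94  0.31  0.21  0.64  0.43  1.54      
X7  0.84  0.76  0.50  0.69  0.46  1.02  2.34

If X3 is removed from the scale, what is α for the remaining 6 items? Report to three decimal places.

Remaining items: X1, X2, X4, X5, X6, X7 (k = 6).
ΣVar(i) = 1.49 + 0.62 + 0.85 + 2.46 + 1.54 + 2.34 = 9.30
total variance = 9.30 + 2 × 9.22 = 27.74
α (item deleted) = (6/5)·(1 − 9.30/27.74) = 0.798

α = 0.798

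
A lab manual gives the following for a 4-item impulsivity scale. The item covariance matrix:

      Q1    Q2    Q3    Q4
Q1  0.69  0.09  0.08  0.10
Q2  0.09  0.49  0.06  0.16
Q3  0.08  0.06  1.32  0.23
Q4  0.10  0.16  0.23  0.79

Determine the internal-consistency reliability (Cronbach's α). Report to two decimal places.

sum of item variances = 0.69 + 0.49 + 1.32 + 0.79 = 3.29
Sum of off-diagonal covariances = 0.72
total variance = 3.29 + 2 × 0.72 = 4.73
α = (k/(k−1))·(1 − sum of item variances/total variance) = (4/3)·(1 − 3.29/4.73) = 0.41

Cronbach's α = 0.41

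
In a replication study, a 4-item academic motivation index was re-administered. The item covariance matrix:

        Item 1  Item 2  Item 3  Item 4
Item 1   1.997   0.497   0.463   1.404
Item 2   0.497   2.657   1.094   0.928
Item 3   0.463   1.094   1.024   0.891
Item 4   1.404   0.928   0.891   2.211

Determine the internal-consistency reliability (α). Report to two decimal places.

α = 0.76

Σσᵢ² = 1.997 + 2.657 + 1.024 + 2.211 = 7.889
Sum of off-diagonal covariances = 5.277
Var(T) = 7.889 + 2 × 5.277 = 18.443
α = (k/(k−1))·(1 − Σσᵢ²/Var(T)) = (4/3)·(1 − 7.889/18.443) = 0.76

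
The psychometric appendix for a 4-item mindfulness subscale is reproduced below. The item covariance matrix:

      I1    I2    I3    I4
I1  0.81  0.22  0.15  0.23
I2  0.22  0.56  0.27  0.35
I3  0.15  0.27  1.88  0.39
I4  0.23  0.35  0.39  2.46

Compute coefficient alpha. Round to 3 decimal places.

coefficient alpha = 0.481

Σσ²ᵢ = 0.81 + 0.56 + 1.88 + 2.46 = 5.71
Σ_{i<j} σ_ij = 1.61
σ²_T = 5.71 + 2 × 1.61 = 8.93
α = (k/(k−1))·(1 − Σσ²ᵢ/σ²_T) = (4/3)·(1 − 5.71/8.93) = 0.481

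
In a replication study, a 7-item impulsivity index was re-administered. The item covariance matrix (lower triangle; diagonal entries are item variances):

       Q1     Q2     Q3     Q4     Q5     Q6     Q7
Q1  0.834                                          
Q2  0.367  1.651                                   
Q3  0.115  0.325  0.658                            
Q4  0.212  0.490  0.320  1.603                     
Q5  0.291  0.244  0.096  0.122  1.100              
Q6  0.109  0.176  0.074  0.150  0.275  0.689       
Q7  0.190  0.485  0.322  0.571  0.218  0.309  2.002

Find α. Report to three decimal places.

α = 0.655

Σσᵢ² = 0.834 + 1.651 + 0.658 + 1.603 + 1.100 + 0.689 + 2.002 = 8.537
Sum of the distinct covariances = 5.461
σ²_total = 8.537 + 2 × 5.461 = 19.459
α = (k/(k−1))·(1 − Σσᵢ²/σ²_total) = (7/6)·(1 − 8.537/19.459) = 0.655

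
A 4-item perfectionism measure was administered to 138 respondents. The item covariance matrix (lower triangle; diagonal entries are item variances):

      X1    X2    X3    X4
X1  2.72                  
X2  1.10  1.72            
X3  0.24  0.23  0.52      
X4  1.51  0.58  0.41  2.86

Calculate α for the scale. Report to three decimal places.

α = 0.680

ΣVar(i) = 2.72 + 1.72 + 0.52 + 2.86 = 7.82
Sum of the distinct covariances = 4.07
σ²_T = 7.82 + 2 × 4.07 = 15.96
α = (k/(k−1))·(1 − ΣVar(i)/σ²_T) = (4/3)·(1 − 7.82/15.96) = 0.680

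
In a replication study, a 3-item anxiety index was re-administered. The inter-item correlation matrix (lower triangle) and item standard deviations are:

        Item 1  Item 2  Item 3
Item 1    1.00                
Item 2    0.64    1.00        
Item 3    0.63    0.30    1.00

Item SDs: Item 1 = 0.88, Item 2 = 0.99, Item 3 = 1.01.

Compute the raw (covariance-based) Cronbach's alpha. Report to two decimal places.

Cronbach's alpha = 0.76

Σσ²ᵢ = 0.88² + 0.99² + 1.01² = 2.7746
Covariances σ_ij = r_ij · s_i · s_j:
  σ(Item 1,Item 2) = 0.64 × 0.88 × 0.99 = 0.5576
  σ(Item 1,Item 3) = 0.63 × 0.88 × 1.01 = 0.5599
  σ(Item 2,Item 3) = 0.30 × 0.99 × 1.01 = 0.3000
σ²_T = Σσ²ᵢ + 2·Σσ_ij = 2.7746 + 2 × 1.4175 = 5.6096
α = (3/2)·(1 − 2.7746/5.6096) = 0.76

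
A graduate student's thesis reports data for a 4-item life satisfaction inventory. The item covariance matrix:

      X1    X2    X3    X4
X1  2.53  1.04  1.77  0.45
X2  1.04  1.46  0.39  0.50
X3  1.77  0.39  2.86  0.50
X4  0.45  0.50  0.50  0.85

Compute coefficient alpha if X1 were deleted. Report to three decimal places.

Remaining items: X2, X3, X4 (k = 3).
ΣVar(i) = 1.46 + 2.86 + 0.85 = 5.17
Var(T) = 5.17 + 2 × 1.39 = 7.95
α (item deleted) = (3/2)·(1 − 5.17/7.95) = 0.525

coefficient alpha = 0.525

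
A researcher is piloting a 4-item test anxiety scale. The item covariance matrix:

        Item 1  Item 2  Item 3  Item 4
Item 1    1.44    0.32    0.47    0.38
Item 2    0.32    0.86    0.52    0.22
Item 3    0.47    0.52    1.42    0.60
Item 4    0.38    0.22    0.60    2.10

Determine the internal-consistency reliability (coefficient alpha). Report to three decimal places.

coefficient alpha = 0.617

ΣVar(i) = 1.44 + 0.86 + 1.42 + 2.10 = 5.82
Σ_{i<j} σ_ij = 2.51
total variance = 5.82 + 2 × 2.51 = 10.84
α = (k/(k−1))·(1 − ΣVar(i)/total variance) = (4/3)·(1 − 5.82/10.84) = 0.617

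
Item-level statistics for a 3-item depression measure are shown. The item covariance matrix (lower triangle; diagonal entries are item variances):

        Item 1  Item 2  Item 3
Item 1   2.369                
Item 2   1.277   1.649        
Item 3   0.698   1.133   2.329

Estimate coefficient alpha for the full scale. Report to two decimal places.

Σσᵢ² = 2.369 + 1.649 + 2.329 = 6.347
Σ_{i<j} σ_ij = 3.108
σ²_total = 6.347 + 2 × 3.108 = 12.563
α = (k/(k−1))·(1 − Σσᵢ²/σ²_total) = (3/2)·(1 − 6.347/12.563) = 0.74

coefficient alpha = 0.74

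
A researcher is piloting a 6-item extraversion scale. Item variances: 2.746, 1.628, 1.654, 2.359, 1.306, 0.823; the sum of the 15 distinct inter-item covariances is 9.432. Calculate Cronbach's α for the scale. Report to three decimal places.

Σσ²ᵢ = 2.746 + 1.628 + 1.654 + 2.359 + 1.306 + 0.823 = 10.516
Sum of distinct covariances = 9.432
σ²_T = Σσ²ᵢ + 2·Σcov = 10.516 + 2 × 9.432 = 29.380
α = (6/5)·(1 − 10.516/29.380) = 0.770

α = 0.770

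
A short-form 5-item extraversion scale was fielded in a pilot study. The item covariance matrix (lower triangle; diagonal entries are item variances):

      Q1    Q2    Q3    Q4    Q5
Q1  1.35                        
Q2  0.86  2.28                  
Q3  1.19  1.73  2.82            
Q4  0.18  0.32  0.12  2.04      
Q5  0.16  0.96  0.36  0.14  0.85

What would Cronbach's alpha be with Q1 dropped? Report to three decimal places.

Remaining items: Q2, Q3, Q4, Q5 (k = 4).
Σσ²ᵢ = 2.28 + 2.82 + 2.04 + 0.85 = 7.99
σ²_T = 7.99 + 2 × 3.63 = 15.25
α (item deleted) = (4/3)·(1 − 7.99/15.25) = 0.635

Cronbach's alpha = 0.635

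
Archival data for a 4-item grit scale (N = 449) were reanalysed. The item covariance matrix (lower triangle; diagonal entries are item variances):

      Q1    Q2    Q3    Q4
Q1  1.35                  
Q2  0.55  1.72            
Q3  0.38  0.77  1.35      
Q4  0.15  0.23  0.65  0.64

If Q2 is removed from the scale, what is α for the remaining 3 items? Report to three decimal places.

α = 0.621

Remaining items: Q1, Q3, Q4 (k = 3).
Σσᵢ² = 1.35 + 1.35 + 0.64 = 3.34
σ²_T = 3.34 + 2 × 1.18 = 5.70
α (item deleted) = (3/2)·(1 − 3.34/5.70) = 0.621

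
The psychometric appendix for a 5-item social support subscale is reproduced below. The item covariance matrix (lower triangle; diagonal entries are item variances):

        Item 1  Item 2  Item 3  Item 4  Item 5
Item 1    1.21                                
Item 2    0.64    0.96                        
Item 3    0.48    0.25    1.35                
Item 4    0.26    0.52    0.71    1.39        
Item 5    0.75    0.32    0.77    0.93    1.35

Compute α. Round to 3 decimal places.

α = 0.803

ΣVar(i) = 1.21 + 0.96 + 1.35 + 1.39 + 1.35 = 6.26
Sum of the distinct covariances = 5.63
Var(T) = 6.26 + 2 × 5.63 = 17.52
α = (k/(k−1))·(1 − ΣVar(i)/Var(T)) = (5/4)·(1 − 6.26/17.52) = 0.803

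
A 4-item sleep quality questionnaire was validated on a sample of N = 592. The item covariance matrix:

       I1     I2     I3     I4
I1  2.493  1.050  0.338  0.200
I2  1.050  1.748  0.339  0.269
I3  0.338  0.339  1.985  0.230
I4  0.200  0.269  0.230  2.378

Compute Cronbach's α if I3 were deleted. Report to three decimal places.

Cronbach's α = 0.472

Remaining items: I1, I2, I4 (k = 3).
sum of item variances = 2.493 + 1.748 + 2.378 = 6.619
Var(T) = 6.619 + 2 × 1.519 = 9.657
α (item deleted) = (3/2)·(1 − 6.619/9.657) = 0.472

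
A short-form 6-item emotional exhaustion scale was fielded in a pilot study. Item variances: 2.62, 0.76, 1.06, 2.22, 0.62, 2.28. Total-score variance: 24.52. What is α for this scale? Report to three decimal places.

sum of item variances = 2.62 + 0.76 + 1.06 + 2.22 + 0.62 + 2.28 = 9.56
α = (k/(k−1))·(1 − sum of item variances/total variance) = (6/5)·(1 − 9.56/24.52) = 0.732

α = 0.732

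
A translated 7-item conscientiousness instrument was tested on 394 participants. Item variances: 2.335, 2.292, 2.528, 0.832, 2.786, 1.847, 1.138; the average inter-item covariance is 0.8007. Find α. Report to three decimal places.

Σσ²ᵢ = 2.335 + 2.292 + 2.528 + 0.832 + 2.786 + 1.847 + 1.138 = 13.758
Sum of the 21 distinct covariances = 21 × 0.8007 = 16.8147
σ²_total = Σσ²ᵢ + 2·Σcov = 13.758 + 2 × 16.8147 = 47.3874
α = (7/6)·(1 − 13.758/47.3874) = 0.828

α = 0.828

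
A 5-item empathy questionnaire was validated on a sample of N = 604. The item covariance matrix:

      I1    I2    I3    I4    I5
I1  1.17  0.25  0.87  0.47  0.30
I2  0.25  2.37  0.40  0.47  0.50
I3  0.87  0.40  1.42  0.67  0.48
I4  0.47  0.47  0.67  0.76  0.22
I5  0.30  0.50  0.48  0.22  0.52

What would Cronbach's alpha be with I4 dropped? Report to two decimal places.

Cronbach's alpha = 0.67

Remaining items: I1, I2, I3, I5 (k = 4).
Σσ²ᵢ = 1.17 + 2.37 + 1.42 + 0.52 = 5.48
total variance = 5.48 + 2 × 2.80 = 11.08
α (item deleted) = (4/3)·(1 − 5.48/11.08) = 0.67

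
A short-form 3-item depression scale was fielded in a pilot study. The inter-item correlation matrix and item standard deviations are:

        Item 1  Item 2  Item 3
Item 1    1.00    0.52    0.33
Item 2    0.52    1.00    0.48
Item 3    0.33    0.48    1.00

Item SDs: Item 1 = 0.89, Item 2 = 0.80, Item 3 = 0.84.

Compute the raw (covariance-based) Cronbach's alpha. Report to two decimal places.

α = 0.70

Σσ²ᵢ = 0.89² + 0.80² + 0.84² = 2.1377
Covariances σ_ij = r_ij · s_i · s_j:
  σ(Item 1,Item 2) = 0.52 × 0.89 × 0.80 = 0.3702
  σ(Item 1,Item 3) = 0.33 × 0.89 × 0.84 = 0.2467
  σ(Item 2,Item 3) = 0.48 × 0.80 × 0.84 = 0.3226
σ²_T = Σσ²ᵢ + 2·Σσ_ij = 2.1377 + 2 × 0.9395 = 4.0167
α = (3/2)·(1 − 2.1377/4.0167) = 0.70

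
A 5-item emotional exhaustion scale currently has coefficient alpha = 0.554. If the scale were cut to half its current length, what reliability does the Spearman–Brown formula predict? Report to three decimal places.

predicted reliability = 0.383

Length factor m = 1/2
α' = m·α / (1 − (1−m)·α)
   = 1/2 × 0.554 / (1 − (1 − 1/2) × 0.554)
   = 0.2770 / 0.7230 = 0.383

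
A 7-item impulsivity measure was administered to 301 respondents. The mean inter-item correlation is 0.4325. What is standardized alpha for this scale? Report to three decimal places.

standardized alpha = 0.842

Standardized α = k·r̄ / (1 + (k−1)·r̄) = 7 × 0.4325 / (1 + 6 × 0.4325)
  = 3.0275 / 3.5950 = 0.842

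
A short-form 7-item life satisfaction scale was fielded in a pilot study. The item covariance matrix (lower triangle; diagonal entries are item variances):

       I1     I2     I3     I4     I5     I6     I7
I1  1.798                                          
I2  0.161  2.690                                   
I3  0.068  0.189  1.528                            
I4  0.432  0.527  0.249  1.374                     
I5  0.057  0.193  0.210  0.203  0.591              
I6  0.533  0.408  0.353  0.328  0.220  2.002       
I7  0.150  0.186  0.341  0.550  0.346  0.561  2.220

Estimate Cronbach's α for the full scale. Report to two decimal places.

ΣVar(i) = 1.798 + 2.690 + 1.528 + 1.374 + 0.591 + 2.002 + 2.220 = 12.203
Σ_{i<j} σ_ij = 6.265
Var(T) = 12.203 + 2 × 6.265 = 24.733
α = (k/(k−1))·(1 − ΣVar(i)/Var(T)) = (7/6)·(1 − 12.203/24.733) = 0.59

Cronbach's α = 0.59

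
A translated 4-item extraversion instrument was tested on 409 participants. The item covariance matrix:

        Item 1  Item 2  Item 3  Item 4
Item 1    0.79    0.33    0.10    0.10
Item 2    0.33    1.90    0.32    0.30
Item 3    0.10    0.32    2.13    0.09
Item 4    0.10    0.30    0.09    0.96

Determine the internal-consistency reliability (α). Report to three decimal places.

α = 0.400

ΣVar(i) = 0.79 + 1.90 + 2.13 + 0.96 = 5.78
Σ_{i<j} σ_ij = 1.24
σ²_T = 5.78 + 2 × 1.24 = 8.26
α = (k/(k−1))·(1 − ΣVar(i)/σ²_T) = (4/3)·(1 − 5.78/8.26) = 0.400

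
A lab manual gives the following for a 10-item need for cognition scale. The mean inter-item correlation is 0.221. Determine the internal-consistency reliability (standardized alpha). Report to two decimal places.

α = 0.74

Standardized α = k·r̄ / (1 + (k−1)·r̄) = 10 × 0.221 / (1 + 9 × 0.221)
  = 2.2100 / 2.9890 = 0.74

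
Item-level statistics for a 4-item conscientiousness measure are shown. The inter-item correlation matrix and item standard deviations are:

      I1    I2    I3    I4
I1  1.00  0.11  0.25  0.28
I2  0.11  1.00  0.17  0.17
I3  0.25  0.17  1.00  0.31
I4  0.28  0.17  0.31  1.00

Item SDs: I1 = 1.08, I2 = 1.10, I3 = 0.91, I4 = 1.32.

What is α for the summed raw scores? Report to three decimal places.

α = 0.517

Σσ²ᵢ = 1.08² + 1.10² + 0.91² + 1.32² = 4.9469
Covariances σ_ij = r_ij · s_i · s_j:
  σ(I1,I2) = 0.11 × 1.08 × 1.10 = 0.1307
  σ(I1,I3) = 0.25 × 1.08 × 0.91 = 0.2457
  σ(I1,I4) = 0.28 × 1.08 × 1.32 = 0.3992
  σ(I2,I3) = 0.17 × 1.10 × 0.91 = 0.1702
  σ(I2,I4) = 0.17 × 1.10 × 1.32 = 0.2468
  σ(I3,I4) = 0.31 × 0.91 × 1.32 = 0.3724
σ²_T = Σσ²ᵢ + 2·Σσ_ij = 4.9469 + 2 × 1.5650 = 8.0769
α = (4/3)·(1 − 4.9469/8.0769) = 0.517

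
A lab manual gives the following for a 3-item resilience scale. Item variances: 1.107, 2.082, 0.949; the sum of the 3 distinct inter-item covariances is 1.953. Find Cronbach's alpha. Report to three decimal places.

sum of item variances = 1.107 + 2.082 + 0.949 = 4.138
Sum of distinct covariances = 1.953
σ²_total = sum of item variances + 2·Σcov = 4.138 + 2 × 1.953 = 8.044
α = (3/2)·(1 − 4.138/8.044) = 0.728

α = 0.728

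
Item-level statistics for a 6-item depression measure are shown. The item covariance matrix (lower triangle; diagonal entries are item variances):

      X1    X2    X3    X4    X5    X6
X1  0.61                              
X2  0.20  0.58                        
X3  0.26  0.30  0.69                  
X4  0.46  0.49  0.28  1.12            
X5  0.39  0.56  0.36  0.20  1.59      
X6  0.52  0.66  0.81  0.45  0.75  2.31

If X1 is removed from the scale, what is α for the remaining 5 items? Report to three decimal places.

Remaining items: X2, X3, X4, X5, X6 (k = 5).
sum of item variances = 0.58 + 0.69 + 1.12 + 1.59 + 2.31 = 6.29
total variance = 6.29 + 2 × 4.86 = 16.01
α (item deleted) = (5/4)·(1 − 6.29/16.01) = 0.759

α = 0.759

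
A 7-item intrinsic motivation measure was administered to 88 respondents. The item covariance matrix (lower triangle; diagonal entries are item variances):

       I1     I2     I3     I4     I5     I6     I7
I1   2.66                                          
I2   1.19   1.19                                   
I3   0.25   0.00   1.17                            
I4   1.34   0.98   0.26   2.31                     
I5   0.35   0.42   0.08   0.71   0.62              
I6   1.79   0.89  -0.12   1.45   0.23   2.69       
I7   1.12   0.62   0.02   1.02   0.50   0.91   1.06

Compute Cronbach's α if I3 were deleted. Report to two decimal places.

Remaining items: I1, I2, I4, I5, I6, I7 (k = 6).
Σσᵢ² = 2.66 + 1.19 + 2.31 + 0.62 + 2.69 + 1.06 = 10.53
σ²_total = 10.53 + 2 × 13.52 = 37.57
α (item deleted) = (6/5)·(1 − 10.53/37.57) = 0.86

Cronbach's α = 0.86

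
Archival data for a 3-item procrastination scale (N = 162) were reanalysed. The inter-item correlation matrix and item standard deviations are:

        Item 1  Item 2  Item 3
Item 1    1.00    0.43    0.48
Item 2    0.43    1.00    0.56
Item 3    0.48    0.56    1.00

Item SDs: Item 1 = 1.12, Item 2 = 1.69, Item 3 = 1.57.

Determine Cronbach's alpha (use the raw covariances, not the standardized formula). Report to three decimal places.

Cronbach's alpha = 0.733

Σσ²ᵢ = 1.12² + 1.69² + 1.57² = 6.5754
Covariances σ_ij = r_ij · s_i · s_j:
  σ(Item 1,Item 2) = 0.43 × 1.12 × 1.69 = 0.8139
  σ(Item 1,Item 3) = 0.48 × 1.12 × 1.57 = 0.8440
  σ(Item 2,Item 3) = 0.56 × 1.69 × 1.57 = 1.4858
σ²_T = Σσ²ᵢ + 2·Σσ_ij = 6.5754 + 2 × 3.1437 = 12.8628
α = (3/2)·(1 − 6.5754/12.8628) = 0.733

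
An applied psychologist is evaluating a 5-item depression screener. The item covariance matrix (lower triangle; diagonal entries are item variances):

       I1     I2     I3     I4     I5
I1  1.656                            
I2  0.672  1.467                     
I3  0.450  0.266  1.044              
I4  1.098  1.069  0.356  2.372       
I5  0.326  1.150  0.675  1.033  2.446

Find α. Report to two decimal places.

α = 0.77

Σσᵢ² = 1.656 + 1.467 + 1.044 + 2.372 + 2.446 = 8.985
Σ_{i<j} σ_ij = 7.095
σ²_T = 8.985 + 2 × 7.095 = 23.175
α = (k/(k−1))·(1 − Σσᵢ²/σ²_T) = (5/4)·(1 − 8.985/23.175) = 0.77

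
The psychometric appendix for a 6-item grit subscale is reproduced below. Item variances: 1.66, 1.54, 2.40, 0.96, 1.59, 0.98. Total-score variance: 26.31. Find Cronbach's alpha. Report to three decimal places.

Σσᵢ² = 1.66 + 1.54 + 2.40 + 0.96 + 1.59 + 0.98 = 9.13
α = (k/(k−1))·(1 − Σσᵢ²/σ²_T) = (6/5)·(1 − 9.13/26.31) = 0.784

α = 0.784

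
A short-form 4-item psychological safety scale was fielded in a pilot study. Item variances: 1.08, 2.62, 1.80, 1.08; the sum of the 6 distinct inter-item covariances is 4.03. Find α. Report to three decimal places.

α = 0.734

sum of item variances = 1.08 + 2.62 + 1.80 + 1.08 = 6.58
Sum of distinct covariances = 4.03
σ²_T = sum of item variances + 2·Σcov = 6.58 + 2 × 4.03 = 14.64
α = (4/3)·(1 − 6.58/14.64) = 0.734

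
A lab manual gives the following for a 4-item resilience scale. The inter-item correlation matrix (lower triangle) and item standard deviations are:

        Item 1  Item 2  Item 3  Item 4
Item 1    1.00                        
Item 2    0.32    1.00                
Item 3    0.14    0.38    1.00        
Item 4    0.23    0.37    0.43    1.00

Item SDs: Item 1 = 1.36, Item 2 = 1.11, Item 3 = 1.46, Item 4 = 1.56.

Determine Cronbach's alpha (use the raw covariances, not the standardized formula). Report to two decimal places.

Σσ²ᵢ = 1.36² + 1.11² + 1.46² + 1.56² = 7.6469
Covariances σ_ij = r_ij · s_i · s_j:
  σ(Item 1,Item 2) = 0.32 × 1.36 × 1.11 = 0.4831
  σ(Item 1,Item 3) = 0.14 × 1.36 × 1.46 = 0.2780
  σ(Item 1,Item 4) = 0.23 × 1.36 × 1.56 = 0.4880
  σ(Item 2,Item 3) = 0.38 × 1.11 × 1.46 = 0.6158
  σ(Item 2,Item 4) = 0.37 × 1.11 × 1.56 = 0.6407
  σ(Item 3,Item 4) = 0.43 × 1.46 × 1.56 = 0.9794
σ²_T = Σσ²ᵢ + 2·Σσ_ij = 7.6469 + 2 × 3.4850 = 14.6169
α = (4/3)·(1 − 7.6469/14.6169) = 0.64

Cronbach's alpha = 0.64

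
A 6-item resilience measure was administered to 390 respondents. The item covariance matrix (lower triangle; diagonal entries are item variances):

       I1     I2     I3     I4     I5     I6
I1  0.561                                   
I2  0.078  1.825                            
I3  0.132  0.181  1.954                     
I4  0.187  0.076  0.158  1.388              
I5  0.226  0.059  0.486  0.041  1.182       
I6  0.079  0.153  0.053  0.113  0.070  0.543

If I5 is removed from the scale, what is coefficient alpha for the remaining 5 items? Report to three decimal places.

Remaining items: I1, I2, I3, I4, I6 (k = 5).
sum of item variances = 0.561 + 1.825 + 1.954 + 1.388 + 0.543 = 6.271
Var(T) = 6.271 + 2 × 1.210 = 8.691
α (item deleted) = (5/4)·(1 − 6.271/8.691) = 0.348

α = 0.348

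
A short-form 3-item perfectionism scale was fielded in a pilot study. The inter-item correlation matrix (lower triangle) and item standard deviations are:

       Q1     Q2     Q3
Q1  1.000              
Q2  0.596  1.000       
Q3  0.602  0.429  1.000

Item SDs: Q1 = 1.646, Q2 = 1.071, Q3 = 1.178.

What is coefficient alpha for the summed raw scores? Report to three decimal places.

Σσ²ᵢ = 1.646² + 1.071² + 1.178² = 5.2440
Covariances σ_ij = r_ij · s_i · s_j:
  σ(Q1,Q2) = 0.596 × 1.646 × 1.071 = 1.0507
  σ(Q1,Q3) = 0.602 × 1.646 × 1.178 = 1.1673
  σ(Q2,Q3) = 0.429 × 1.071 × 1.178 = 0.5412
σ²_T = Σσ²ᵢ + 2·Σσ_ij = 5.2440 + 2 × 2.7592 = 10.7624
α = (3/2)·(1 − 5.2440/10.7624) = 0.769

α = 0.769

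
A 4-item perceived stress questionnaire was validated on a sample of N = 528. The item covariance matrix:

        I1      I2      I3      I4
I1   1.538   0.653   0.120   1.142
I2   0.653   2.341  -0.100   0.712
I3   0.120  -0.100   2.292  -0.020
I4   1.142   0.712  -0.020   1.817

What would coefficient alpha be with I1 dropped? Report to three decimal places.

α = 0.233

Remaining items: I2, I3, I4 (k = 3).
sum of item variances = 2.341 + 2.292 + 1.817 = 6.450
σ²_T = 6.450 + 2 × 0.592 = 7.634
α (item deleted) = (3/2)·(1 − 6.450/7.634) = 0.233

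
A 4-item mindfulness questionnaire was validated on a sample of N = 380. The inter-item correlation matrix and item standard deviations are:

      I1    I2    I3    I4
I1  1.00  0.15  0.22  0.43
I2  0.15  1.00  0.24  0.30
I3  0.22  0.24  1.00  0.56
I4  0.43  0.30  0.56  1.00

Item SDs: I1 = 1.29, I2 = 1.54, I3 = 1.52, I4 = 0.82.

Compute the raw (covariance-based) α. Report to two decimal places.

α = 0.59

Σσ²ᵢ = 1.29² + 1.54² + 1.52² + 0.82² = 7.0185
Covariances σ_ij = r_ij · s_i · s_j:
  σ(I1,I2) = 0.15 × 1.29 × 1.54 = 0.2980
  σ(I1,I3) = 0.22 × 1.29 × 1.52 = 0.4314
  σ(I1,I4) = 0.43 × 1.29 × 0.82 = 0.4549
  σ(I2,I3) = 0.24 × 1.54 × 1.52 = 0.5618
  σ(I2,I4) = 0.30 × 1.54 × 0.82 = 0.3788
  σ(I3,I4) = 0.56 × 1.52 × 0.82 = 0.6980
σ²_T = Σσ²ᵢ + 2·Σσ_ij = 7.0185 + 2 × 2.8229 = 12.6643
α = (4/3)·(1 − 7.0185/12.6643) = 0.59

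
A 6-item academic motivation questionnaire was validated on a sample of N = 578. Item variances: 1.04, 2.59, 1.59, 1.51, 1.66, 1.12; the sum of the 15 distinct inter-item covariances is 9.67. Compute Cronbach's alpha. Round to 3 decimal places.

ΣVar(i) = 1.04 + 2.59 + 1.59 + 1.51 + 1.66 + 1.12 = 9.51
Sum of distinct covariances = 9.67
Var(T) = ΣVar(i) + 2·Σcov = 9.51 + 2 × 9.67 = 28.85
α = (6/5)·(1 − 9.51/28.85) = 0.804

α = 0.804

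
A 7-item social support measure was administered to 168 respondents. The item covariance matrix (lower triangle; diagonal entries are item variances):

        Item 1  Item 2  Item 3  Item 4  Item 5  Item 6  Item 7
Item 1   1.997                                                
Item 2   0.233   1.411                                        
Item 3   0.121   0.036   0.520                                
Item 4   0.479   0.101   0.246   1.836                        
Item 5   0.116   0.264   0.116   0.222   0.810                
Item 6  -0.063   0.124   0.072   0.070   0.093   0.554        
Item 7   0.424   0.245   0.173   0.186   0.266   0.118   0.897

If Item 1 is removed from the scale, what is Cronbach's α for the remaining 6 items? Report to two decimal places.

Cronbach's α = 0.52

Remaining items: Item 2, Item 3, Item 4, Item 5, Item 6, Item 7 (k = 6).
ΣVar(i) = 1.411 + 0.520 + 1.836 + 0.810 + 0.554 + 0.897 = 6.028
σ²_total = 6.028 + 2 × 2.332 = 10.692
α (item deleted) = (6/5)·(1 − 6.028/10.692) = 0.52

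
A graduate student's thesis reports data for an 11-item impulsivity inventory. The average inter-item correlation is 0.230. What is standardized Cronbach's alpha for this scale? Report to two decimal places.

α = 0.77

Standardized α = k·r̄ / (1 + (k−1)·r̄) = 11 × 0.230 / (1 + 10 × 0.230)
  = 2.5300 / 3.3000 = 0.77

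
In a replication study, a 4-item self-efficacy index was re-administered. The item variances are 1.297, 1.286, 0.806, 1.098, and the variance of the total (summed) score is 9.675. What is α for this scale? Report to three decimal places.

Σσ²ᵢ = 1.297 + 1.286 + 0.806 + 1.098 = 4.487
α = (k/(k−1))·(1 − Σσ²ᵢ/σ²_T) = (4/3)·(1 − 4.487/9.675) = 0.715

α = 0.715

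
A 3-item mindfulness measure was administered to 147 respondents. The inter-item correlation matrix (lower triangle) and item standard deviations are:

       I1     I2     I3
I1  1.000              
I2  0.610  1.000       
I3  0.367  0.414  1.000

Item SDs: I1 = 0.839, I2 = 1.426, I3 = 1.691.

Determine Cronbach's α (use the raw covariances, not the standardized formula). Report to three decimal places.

Σσ²ᵢ = 0.839² + 1.426² + 1.691² = 5.5969
Covariances σ_ij = r_ij · s_i · s_j:
  σ(I1,I2) = 0.610 × 0.839 × 1.426 = 0.7298
  σ(I1,I3) = 0.367 × 0.839 × 1.691 = 0.5207
  σ(I2,I3) = 0.414 × 1.426 × 1.691 = 0.9983
σ²_T = Σσ²ᵢ + 2·Σσ_ij = 5.5969 + 2 × 2.2488 = 10.0945
α = (3/2)·(1 − 5.5969/10.0945) = 0.668

Cronbach's α = 0.668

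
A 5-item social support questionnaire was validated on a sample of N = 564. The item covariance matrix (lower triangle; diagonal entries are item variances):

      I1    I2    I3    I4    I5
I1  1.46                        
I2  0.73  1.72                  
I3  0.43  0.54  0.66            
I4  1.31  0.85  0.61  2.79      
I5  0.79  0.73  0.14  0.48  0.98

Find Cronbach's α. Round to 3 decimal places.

ΣVar(i) = 1.46 + 1.72 + 0.66 + 2.79 + 0.98 = 7.61
Σ_{i<j} σ_ij = 6.61
σ²_T = 7.61 + 2 × 6.61 = 20.83
α = (k/(k−1))·(1 − ΣVar(i)/σ²_T) = (5/4)·(1 − 7.61/20.83) = 0.793

Cronbach's α = 0.793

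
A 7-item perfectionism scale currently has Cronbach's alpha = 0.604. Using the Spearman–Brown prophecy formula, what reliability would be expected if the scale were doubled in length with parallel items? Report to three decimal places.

Length factor m = 2
α' = m·α / (1 + (m−1)·α)
   = 2 × 0.604 / (1 + (2 − 1) × 0.604)
   = 1.2080 / 1.6040 = 0.753

predicted reliability = 0.753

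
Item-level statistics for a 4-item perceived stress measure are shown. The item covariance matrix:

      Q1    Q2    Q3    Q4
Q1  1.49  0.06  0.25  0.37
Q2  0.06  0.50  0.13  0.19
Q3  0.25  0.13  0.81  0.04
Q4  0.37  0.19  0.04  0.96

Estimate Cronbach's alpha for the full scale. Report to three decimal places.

Σσ²ᵢ = 1.49 + 0.50 + 0.81 + 0.96 = 3.76
Sum of the distinct covariances = 1.04
total variance = 3.76 + 2 × 1.04 = 5.84
α = (k/(k−1))·(1 − Σσ²ᵢ/total variance) = (4/3)·(1 − 3.76/5.84) = 0.475

α = 0.475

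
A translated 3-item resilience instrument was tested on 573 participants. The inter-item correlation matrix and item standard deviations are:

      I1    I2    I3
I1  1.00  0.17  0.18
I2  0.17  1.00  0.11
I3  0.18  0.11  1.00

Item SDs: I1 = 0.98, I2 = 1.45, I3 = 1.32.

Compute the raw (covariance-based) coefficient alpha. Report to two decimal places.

α = 0.33

Σσ²ᵢ = 0.98² + 1.45² + 1.32² = 4.8053
Covariances σ_ij = r_ij · s_i · s_j:
  σ(I1,I2) = 0.17 × 0.98 × 1.45 = 0.2416
  σ(I1,I3) = 0.18 × 0.98 × 1.32 = 0.2328
  σ(I2,I3) = 0.11 × 1.45 × 1.32 = 0.2105
σ²_T = Σσ²ᵢ + 2·Σσ_ij = 4.8053 + 2 × 0.6849 = 6.1751
α = (3/2)·(1 − 4.8053/6.1751) = 0.33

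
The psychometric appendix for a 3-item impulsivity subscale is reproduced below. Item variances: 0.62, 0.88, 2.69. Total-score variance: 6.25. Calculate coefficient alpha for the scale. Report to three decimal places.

α = 0.494

ΣVar(i) = 0.62 + 0.88 + 2.69 = 4.19
α = (k/(k−1))·(1 − ΣVar(i)/σ²_total) = (3/2)·(1 − 4.19/6.25) = 0.494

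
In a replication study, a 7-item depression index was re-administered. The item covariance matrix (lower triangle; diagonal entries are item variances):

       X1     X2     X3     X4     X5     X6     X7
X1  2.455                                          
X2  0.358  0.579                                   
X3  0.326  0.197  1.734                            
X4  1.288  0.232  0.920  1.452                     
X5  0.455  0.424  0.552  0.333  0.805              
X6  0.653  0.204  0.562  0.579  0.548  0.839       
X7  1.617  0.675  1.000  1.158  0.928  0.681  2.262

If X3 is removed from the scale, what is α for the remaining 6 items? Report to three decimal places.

Remaining items: X1, X2, X4, X5, X6, X7 (k = 6).
sum of item variances = 2.455 + 0.579 + 1.452 + 0.805 + 0.839 + 2.262 = 8.392
σ²_total = 8.392 + 2 × 10.133 = 28.658
α (item deleted) = (6/5)·(1 − 8.392/28.658) = 0.849

α = 0.849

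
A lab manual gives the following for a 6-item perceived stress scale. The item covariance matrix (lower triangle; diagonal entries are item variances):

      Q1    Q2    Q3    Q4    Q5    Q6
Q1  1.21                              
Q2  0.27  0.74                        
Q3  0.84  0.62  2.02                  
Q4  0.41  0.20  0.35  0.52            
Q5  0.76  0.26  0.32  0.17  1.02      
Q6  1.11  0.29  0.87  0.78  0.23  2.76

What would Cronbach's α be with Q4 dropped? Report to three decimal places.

α = 0.737

Remaining items: Q1, Q2, Q3, Q5, Q6 (k = 5).
sum of item variances = 1.21 + 0.74 + 2.02 + 1.02 + 2.76 = 7.75
σ²_total = 7.75 + 2 × 5.57 = 18.89
α (item deleted) = (5/4)·(1 − 7.75/18.89) = 0.737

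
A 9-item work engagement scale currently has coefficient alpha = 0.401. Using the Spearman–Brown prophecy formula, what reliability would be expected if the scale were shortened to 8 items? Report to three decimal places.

Length factor m = 8/9 = 0.8889
α' = m·α / (1 − (1−m)·α)
   = 8/9 × 0.401 / (1 − (1 − 8/9) × 0.401)
   = 0.3564 / 0.9554 = 0.373

predicted reliability = 0.373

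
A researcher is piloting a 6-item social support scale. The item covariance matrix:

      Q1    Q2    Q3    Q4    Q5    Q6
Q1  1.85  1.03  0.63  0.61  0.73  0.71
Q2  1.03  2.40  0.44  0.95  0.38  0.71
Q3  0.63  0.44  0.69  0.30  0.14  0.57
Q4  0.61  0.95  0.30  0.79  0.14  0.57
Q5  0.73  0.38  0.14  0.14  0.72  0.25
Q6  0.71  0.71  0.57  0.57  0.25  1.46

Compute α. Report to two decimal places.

α = 0.81

sum of item variances = 1.85 + 2.40 + 0.69 + 0.79 + 0.72 + 1.46 = 7.91
Σ_{i<j} σ_ij = 8.16
total variance = 7.91 + 2 × 8.16 = 24.23
α = (k/(k−1))·(1 − sum of item variances/total variance) = (6/5)·(1 − 7.91/24.23) = 0.81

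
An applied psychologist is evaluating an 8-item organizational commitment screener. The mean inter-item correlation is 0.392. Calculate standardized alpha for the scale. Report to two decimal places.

α = 0.84

Standardized α = k·r̄ / (1 + (k−1)·r̄) = 8 × 0.392 / (1 + 7 × 0.392)
  = 3.1360 / 3.7440 = 0.84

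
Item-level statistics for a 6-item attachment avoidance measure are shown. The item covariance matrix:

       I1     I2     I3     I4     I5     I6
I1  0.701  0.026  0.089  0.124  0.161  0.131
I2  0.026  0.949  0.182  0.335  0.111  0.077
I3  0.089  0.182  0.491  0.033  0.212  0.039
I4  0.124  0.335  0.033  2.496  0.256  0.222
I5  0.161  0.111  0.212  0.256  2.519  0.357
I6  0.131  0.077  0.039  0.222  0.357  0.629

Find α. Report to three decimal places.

α = 0.452

Σσ²ᵢ = 0.701 + 0.949 + 0.491 + 2.496 + 2.519 + 0.629 = 7.785
Sum of off-diagonal covariances = 2.355
σ²_T = 7.785 + 2 × 2.355 = 12.495
α = (k/(k−1))·(1 − Σσ²ᵢ/σ²_T) = (6/5)·(1 − 7.785/12.495) = 0.452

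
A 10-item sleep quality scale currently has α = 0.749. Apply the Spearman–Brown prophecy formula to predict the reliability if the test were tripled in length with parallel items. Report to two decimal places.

Length factor m = 3
α' = m·α / (1 + (m−1)·α)
   = 3 × 0.749 / (1 + (3 − 1) × 0.749)
   = 2.2470 / 2.4980 = 0.90

predicted reliability = 0.90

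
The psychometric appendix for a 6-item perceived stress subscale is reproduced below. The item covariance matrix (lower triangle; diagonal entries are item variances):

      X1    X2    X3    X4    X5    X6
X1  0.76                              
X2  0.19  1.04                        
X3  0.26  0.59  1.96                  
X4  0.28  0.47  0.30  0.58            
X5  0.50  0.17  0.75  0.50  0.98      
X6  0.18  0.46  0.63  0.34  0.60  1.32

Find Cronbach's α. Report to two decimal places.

α = 0.78

Σσ²ᵢ = 0.76 + 1.04 + 1.96 + 0.58 + 0.98 + 1.32 = 6.64
Sum of the distinct covariances = 6.22
σ²_T = 6.64 + 2 × 6.22 = 19.08
α = (k/(k−1))·(1 − Σσ²ᵢ/σ²_T) = (6/5)·(1 − 6.64/19.08) = 0.78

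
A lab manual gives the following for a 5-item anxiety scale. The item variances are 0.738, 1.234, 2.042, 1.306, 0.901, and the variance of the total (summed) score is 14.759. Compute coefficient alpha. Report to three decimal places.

coefficient alpha = 0.723

Σσᵢ² = 0.738 + 1.234 + 2.042 + 1.306 + 0.901 = 6.221
α = (k/(k−1))·(1 − Σσᵢ²/Var(T)) = (5/4)·(1 − 6.221/14.759) = 0.723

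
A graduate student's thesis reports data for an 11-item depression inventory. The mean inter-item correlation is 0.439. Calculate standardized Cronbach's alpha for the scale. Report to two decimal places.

standardized Cronbach's alpha = 0.90

Standardized α = k·r̄ / (1 + (k−1)·r̄) = 11 × 0.439 / (1 + 10 × 0.439)
  = 4.8290 / 5.3900 = 0.90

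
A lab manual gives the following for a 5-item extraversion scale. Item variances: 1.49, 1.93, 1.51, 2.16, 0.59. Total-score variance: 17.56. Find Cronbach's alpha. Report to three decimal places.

Cronbach's alpha = 0.703

Σσ²ᵢ = 1.49 + 1.93 + 1.51 + 2.16 + 0.59 = 7.68
α = (k/(k−1))·(1 − Σσ²ᵢ/σ²_T) = (5/4)·(1 − 7.68/17.56) = 0.703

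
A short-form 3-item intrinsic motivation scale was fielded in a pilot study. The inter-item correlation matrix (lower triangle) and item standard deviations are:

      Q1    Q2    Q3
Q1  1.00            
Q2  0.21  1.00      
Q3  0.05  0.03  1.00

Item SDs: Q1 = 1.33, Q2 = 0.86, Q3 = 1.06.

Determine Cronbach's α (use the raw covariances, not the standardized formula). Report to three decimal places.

α = 0.235

Σσ²ᵢ = 1.33² + 0.86² + 1.06² = 3.6321
Covariances σ_ij = r_ij · s_i · s_j:
  σ(Q1,Q2) = 0.21 × 1.33 × 0.86 = 0.2402
  σ(Q1,Q3) = 0.05 × 1.33 × 1.06 = 0.0705
  σ(Q2,Q3) = 0.03 × 0.86 × 1.06 = 0.0273
σ²_T = Σσ²ᵢ + 2·Σσ_ij = 3.6321 + 2 × 0.3380 = 4.3081
α = (3/2)·(1 − 3.6321/4.3081) = 0.235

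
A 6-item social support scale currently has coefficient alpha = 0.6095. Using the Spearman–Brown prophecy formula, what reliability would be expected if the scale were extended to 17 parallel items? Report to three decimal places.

Length factor m = 17/6 = 2.8333
α' = m·α / (1 + (m−1)·α)
   = 17/6 × 0.6095 / (1 + (17/6 − 1) × 0.6095)
   = 1.7269 / 2.1174 = 0.816

predicted reliability = 0.816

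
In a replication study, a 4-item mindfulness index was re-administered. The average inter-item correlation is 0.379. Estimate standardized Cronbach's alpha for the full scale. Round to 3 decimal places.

standardized Cronbach's alpha = 0.709

Standardized α = k·r̄ / (1 + (k−1)·r̄) = 4 × 0.379 / (1 + 3 × 0.379)
  = 1.5160 / 2.1370 = 0.709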